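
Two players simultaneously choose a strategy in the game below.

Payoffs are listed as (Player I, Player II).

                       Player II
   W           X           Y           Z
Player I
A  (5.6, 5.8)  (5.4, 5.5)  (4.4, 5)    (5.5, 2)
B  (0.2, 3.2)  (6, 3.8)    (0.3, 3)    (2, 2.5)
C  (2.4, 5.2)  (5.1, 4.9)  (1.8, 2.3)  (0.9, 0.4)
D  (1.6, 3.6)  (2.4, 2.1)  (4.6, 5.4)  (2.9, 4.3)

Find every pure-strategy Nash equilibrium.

Pure-strategy Nash equilibria: (A, W); (B, X); (D, Y)

Player I against W: payoffs 5.6, 0.2, 2.4, 1.6 → best response A.
Player I against X: payoffs 5.4, 6, 5.1, 2.4 → best response B.
Player I against Y: payoffs 4.4, 0.3, 1.8, 4.6 → best response D.
Player I against Z: payoffs 5.5, 2, 0.9, 2.9 → best response A.
Player II against A: payoffs 5.8, 5.5, 5, 2 → best response W.
Player II against B: payoffs 3.2, 3.8, 3, 2.5 → best response X.
Player II against C: payoffs 5.2, 4.9, 2.3, 0.4 → best response W.
Player II against D: payoffs 3.6, 2.1, 5.4, 4.3 → best response Y.
Mutual best responses: (A, W); (B, X); (D, Y).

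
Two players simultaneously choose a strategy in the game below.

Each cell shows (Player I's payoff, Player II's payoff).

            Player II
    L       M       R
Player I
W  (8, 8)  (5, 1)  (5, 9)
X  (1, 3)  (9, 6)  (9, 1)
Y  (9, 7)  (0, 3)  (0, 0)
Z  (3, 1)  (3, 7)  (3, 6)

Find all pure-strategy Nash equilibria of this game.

(X, M), (Y, L)

(W, L): Player I can switch to Y (8 → 9). Not NE.
(W, M): Player I can switch to X (5 → 9). Not NE.
(W, R): Player I can switch to X (5 → 9). Not NE.
(X, L): Player I can switch to W (1 → 8). Not NE.
(X, M): Player I gets 9, best alternative 5; Player II gets 6, best alternative 3. No profitable deviation — NE.
(X, R): Player II can switch to L (1 → 3). Not NE.
(Y, L): Player I gets 9, best alternative 8; Player II gets 7, best alternative 3. No profitable deviation — NE.
(Y, M): Player I can switch to W (0 → 5). Not NE.
(Y, R): Player I can switch to W (0 → 5). Not NE.
(Z, L): Player I can switch to W (3 → 8). Not NE.
(Z, M): Player I can switch to W (3 → 5). Not NE.
(Z, R): Player I can switch to W (3 → 5). Not NE.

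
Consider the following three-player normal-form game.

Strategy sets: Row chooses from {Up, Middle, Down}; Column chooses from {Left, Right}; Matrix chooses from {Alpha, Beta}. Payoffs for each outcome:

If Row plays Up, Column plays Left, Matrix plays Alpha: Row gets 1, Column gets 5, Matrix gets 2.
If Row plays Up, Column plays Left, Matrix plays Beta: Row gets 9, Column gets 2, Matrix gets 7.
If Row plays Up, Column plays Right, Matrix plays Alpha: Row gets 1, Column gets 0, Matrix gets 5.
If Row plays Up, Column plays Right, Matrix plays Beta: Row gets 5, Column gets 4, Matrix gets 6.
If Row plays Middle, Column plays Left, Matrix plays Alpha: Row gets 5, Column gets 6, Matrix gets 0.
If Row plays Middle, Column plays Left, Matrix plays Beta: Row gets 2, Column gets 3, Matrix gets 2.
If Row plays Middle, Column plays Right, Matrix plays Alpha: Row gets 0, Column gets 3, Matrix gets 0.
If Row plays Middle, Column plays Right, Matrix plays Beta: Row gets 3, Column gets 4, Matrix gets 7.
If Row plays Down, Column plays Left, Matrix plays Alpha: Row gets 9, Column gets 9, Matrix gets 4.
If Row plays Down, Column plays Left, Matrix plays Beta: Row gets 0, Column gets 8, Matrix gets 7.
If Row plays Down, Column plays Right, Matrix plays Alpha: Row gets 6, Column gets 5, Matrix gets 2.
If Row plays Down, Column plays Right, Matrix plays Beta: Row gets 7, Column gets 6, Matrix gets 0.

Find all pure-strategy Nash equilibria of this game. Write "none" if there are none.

This game has no pure Nash equilibrium.

Row against (Left, Alpha): payoffs 1, 5, 9 → best response Down.
Row against (Left, Beta): payoffs 9, 2, 0 → best response Up.
Row against (Right, Alpha): payoffs 1, 0, 6 → best response Down.
Row against (Right, Beta): payoffs 5, 3, 7 → best response Down.
Column against (Up, Alpha): payoffs 5, 0 → best response Left.
Column against (Up, Beta): payoffs 2, 4 → best response Right.
Column against (Middle, Alpha): payoffs 6, 3 → best response Left.
Column against (Middle, Beta): payoffs 3, 4 → best response Right.
Column against (Down, Alpha): payoffs 9, 5 → best response Left.
Column against (Down, Beta): payoffs 8, 6 → best response Left.
Matrix against (Up, Left): payoffs 2, 7 → best response Beta.
Matrix against (Up, Right): payoffs 5, 6 → best response Beta.
Matrix against (Middle, Left): payoffs 0, 2 → best response Beta.
Matrix against (Middle, Right): payoffs 0, 7 → best response Beta.
Matrix against (Down, Left): payoffs 4, 7 → best response Beta.
Matrix against (Down, Right): payoffs 2, 0 → best response Alpha.
No profile is a mutual best response for all players.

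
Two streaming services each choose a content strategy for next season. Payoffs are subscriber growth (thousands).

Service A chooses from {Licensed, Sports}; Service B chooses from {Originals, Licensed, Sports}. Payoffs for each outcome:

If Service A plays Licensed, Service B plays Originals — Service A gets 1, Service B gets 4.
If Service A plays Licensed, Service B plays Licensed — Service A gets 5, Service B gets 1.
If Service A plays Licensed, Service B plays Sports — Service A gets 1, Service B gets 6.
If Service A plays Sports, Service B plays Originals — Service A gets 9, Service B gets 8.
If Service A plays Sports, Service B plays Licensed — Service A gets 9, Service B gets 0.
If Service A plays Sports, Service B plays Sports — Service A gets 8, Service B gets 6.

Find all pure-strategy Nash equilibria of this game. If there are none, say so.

(Sports, Originals)

Service A against Originals: payoffs 1, 9 → best response Sports.
Service A against Licensed: payoffs 5, 9 → best response Sports.
Service A against Sports: payoffs 1, 8 → best response Sports.
Service B against Licensed: payoffs 4, 1, 6 → best response Sports.
Service B against Sports: payoffs 8, 0, 6 → best response Originals.
Mutual best responses: (Sports, Originals).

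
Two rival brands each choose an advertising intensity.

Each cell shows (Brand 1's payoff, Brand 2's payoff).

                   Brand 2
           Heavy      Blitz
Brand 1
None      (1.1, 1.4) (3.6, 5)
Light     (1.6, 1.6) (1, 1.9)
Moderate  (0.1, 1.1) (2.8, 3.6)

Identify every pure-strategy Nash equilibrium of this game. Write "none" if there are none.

Check each profile: it is a Nash equilibrium iff no player can strictly gain by switching unilaterally.
(None, Heavy): Brand 1 can switch to Light (1.1 → 1.6). Not NE.
(None, Blitz): Brand 1 gets 3.6, best alternative 2.8; Brand 2 gets 5, best alternative 1.4. No profitable deviation — NE.
(Light, Heavy): Brand 2 can switch to Blitz (1.6 → 1.9). Not NE.
(Light, Blitz): Brand 1 can switch to None (1 → 3.6). Not NE.
(Moderate, Heavy): Brand 1 can switch to None (0.1 → 1.1). Not NE.
(Moderate, Blitz): Brand 1 can switch to None (2.8 → 3.6). Not NE.

Pure NE: (None, Blitz)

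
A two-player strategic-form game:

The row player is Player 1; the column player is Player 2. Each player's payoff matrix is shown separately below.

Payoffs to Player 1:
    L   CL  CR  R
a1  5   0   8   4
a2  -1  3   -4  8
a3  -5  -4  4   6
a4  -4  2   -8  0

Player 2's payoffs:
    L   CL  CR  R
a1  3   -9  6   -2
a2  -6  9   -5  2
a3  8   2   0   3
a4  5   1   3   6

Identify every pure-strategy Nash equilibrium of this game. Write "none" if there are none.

Player 1 against L: payoffs 5, -1, -5, -4 → best response a1.
Player 1 against CL: payoffs 0, 3, -4, 2 → best response a2.
Player 1 against CR: payoffs 8, -4, 4, -8 → best response a1.
Player 1 against R: payoffs 4, 8, 6, 0 → best response a2.
Player 2 against a1: payoffs 3, -9, 6, -2 → best response CR.
Player 2 against a2: payoffs -6, 9, -5, 2 → best response CL.
Player 2 against a3: payoffs 8, 2, 0, 3 → best response L.
Player 2 against a4: payoffs 5, 1, 3, 6 → best response R.
Mutual best responses: (a1, CR); (a2, CL).

(a1, CR) and (a2, CL)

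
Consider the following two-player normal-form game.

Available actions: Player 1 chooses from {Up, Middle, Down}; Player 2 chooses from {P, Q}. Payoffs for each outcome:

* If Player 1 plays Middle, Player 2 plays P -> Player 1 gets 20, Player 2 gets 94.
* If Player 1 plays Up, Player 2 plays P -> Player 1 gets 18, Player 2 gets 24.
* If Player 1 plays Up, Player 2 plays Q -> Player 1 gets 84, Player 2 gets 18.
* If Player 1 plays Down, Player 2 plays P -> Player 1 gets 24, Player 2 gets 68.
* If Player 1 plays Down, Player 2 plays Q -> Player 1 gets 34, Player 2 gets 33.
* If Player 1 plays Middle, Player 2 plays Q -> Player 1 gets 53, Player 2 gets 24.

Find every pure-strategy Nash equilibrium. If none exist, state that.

Pure NE: (Down, P)

Mark each player's best response to every combination of opponents' strategies; a profile where every player is best-responding is a pure Nash equilibrium.
Player 1 against P: payoffs 18, 20, 24 → best response Down.
Player 1 against Q: payoffs 84, 53, 34 → best response Up.
Player 2 against Up: payoffs 24, 18 → best response P.
Player 2 against Middle: payoffs 94, 24 → best response P.
Player 2 against Down: payoffs 68, 33 → best response P.
Mutual best responses: (Down, P).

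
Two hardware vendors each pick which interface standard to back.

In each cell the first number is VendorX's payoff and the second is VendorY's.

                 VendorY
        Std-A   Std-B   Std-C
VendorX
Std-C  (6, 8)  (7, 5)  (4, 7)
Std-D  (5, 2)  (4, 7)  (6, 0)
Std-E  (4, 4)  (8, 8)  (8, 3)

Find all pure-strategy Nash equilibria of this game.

The pure Nash equilibria are (Std-C, Std-A); (Std-E, Std-B).

VendorX against Std-A: payoffs 6, 5, 4 → best response Std-C.
VendorX against Std-B: payoffs 7, 4, 8 → best response Std-E.
VendorX against Std-C: payoffs 4, 6, 8 → best response Std-E.
VendorY against Std-C: payoffs 8, 5, 7 → best response Std-A.
VendorY against Std-D: payoffs 2, 7, 0 → best response Std-B.
VendorY against Std-E: payoffs 4, 8, 3 → best response Std-B.
Mutual best responses: (Std-C, Std-A); (Std-E, Std-B).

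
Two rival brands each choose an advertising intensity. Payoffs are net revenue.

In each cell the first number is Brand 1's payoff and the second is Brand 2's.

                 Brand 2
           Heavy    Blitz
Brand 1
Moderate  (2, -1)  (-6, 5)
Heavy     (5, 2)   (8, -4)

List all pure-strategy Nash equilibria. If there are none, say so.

(Heavy, Heavy)

(Moderate, Heavy): Brand 1 can switch to Heavy (2 → 5). Not NE.
(Moderate, Blitz): Brand 1 can switch to Heavy (-6 → 8). Not NE.
(Heavy, Heavy): Brand 1 gets 5, best alternative 2; Brand 2 gets 2, best alternative -4. No profitable deviation — NE.
(Heavy, Blitz): Brand 2 can switch to Heavy (-4 → 2). Not NE.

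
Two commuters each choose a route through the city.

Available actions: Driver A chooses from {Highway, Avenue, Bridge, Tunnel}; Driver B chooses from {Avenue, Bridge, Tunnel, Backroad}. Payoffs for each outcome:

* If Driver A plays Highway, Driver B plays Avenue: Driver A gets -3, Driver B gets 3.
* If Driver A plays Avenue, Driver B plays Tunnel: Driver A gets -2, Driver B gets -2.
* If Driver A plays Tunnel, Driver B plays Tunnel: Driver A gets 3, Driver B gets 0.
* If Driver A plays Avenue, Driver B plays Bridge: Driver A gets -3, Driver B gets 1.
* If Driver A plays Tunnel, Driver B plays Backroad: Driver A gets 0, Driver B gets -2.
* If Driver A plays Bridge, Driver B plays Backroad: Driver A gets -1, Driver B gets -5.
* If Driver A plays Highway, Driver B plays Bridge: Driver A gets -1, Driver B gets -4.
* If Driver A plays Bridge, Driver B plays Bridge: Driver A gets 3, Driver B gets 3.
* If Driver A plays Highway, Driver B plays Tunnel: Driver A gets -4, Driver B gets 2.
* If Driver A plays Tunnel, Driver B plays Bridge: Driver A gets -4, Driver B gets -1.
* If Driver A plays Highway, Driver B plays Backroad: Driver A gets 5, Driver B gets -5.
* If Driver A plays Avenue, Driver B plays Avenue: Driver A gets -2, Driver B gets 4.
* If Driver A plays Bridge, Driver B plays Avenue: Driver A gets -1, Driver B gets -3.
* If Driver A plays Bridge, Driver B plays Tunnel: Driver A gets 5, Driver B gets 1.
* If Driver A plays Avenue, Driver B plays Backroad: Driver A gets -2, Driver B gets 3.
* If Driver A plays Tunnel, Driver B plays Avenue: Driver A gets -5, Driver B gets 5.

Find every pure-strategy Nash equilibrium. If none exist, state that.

Driver A against Avenue: payoffs -3, -2, -1, -5 → best response Bridge.
Driver A against Bridge: payoffs -1, -3, 3, -4 → best response Bridge.
Driver A against Tunnel: payoffs -4, -2, 5, 3 → best response Bridge.
Driver A against Backroad: payoffs 5, -2, -1, 0 → best response Highway.
Driver B against Highway: payoffs 3, -4, 2, -5 → best response Avenue.
Driver B against Avenue: payoffs 4, 1, -2, 3 → best response Avenue.
Driver B against Bridge: payoffs -3, 3, 1, -5 → best response Bridge.
Driver B against Tunnel: payoffs 5, -1, 0, -2 → best response Avenue.
Mutual best responses: (Bridge, Bridge).

(Bridge, Bridge)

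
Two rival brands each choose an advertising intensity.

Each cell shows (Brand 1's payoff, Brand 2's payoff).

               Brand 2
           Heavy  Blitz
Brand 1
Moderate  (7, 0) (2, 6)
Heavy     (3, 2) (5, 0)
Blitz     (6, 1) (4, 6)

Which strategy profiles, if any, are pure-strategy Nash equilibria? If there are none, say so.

This game has no pure Nash equilibrium.

Mark each player's best response to every combination of opponents' strategies; a profile where every player is best-responding is a pure Nash equilibrium.
Brand 1 against Heavy: payoffs 7, 3, 6 → best response Moderate.
Brand 1 against Blitz: payoffs 2, 5, 4 → best response Heavy.
Brand 2 against Moderate: payoffs 0, 6 → best response Blitz.
Brand 2 against Heavy: payoffs 2, 0 → best response Heavy.
Brand 2 against Blitz: payoffs 1, 6 → best response Blitz.
No profile is a mutual best response for all players.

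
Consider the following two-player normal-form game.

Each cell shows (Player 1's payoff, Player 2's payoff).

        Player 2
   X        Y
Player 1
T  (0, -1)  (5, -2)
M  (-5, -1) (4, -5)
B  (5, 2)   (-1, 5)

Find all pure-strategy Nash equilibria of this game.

No pure-strategy Nash equilibrium.

For each strategy profile, look for a profitable unilateral deviation.
(T, X): Player 1 can switch to B (0 → 5). Not NE.
(T, Y): Player 2 can switch to X (-2 → -1). Not NE.
(M, X): Player 1 can switch to T (-5 → 0). Not NE.
(M, Y): Player 1 can switch to T (4 → 5). Not NE.
(B, X): Player 2 can switch to Y (2 → 5). Not NE.
(B, Y): Player 1 can switch to T (-1 → 5). Not NE.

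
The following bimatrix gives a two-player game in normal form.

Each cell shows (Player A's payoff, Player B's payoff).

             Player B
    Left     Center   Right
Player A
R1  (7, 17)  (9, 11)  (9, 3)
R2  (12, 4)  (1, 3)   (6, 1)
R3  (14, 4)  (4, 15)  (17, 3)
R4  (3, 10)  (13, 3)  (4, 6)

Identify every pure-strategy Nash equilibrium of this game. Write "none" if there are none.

For each strategy profile, look for a profitable unilateral deviation.
(R1, Left): Player A can switch to R2 (7 → 12). Not NE.
(R1, Center): Player A can switch to R4 (9 → 13). Not NE.
(R1, Right): Player A can switch to R3 (9 → 17). Not NE.
(R2, Left): Player A can switch to R3 (12 → 14). Not NE.
(R2, Center): Player A can switch to R1 (1 → 9). Not NE.
(R2, Right): Player A can switch to R1 (6 → 9). Not NE.
(R3, Left): Player B can switch to Center (4 → 15). Not NE.
(R3, Center): Player A can switch to R1 (4 → 9). Not NE.
(The remaining 4 profiles each have a profitable deviation by the same check.)

This game has no pure Nash equilibrium.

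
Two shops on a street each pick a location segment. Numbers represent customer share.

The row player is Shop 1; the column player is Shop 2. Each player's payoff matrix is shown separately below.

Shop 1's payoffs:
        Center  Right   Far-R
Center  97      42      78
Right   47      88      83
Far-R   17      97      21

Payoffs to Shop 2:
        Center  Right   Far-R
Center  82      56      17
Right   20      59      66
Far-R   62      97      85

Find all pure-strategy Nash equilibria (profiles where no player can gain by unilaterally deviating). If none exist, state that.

Shop 1 against Center: payoffs 97, 47, 17 → best response Center.
Shop 1 against Right: payoffs 42, 88, 97 → best response Far-R.
Shop 1 against Far-R: payoffs 78, 83, 21 → best response Right.
Shop 2 against Center: payoffs 82, 56, 17 → best response Center.
Shop 2 against Right: payoffs 20, 59, 66 → best response Far-R.
Shop 2 against Far-R: payoffs 62, 97, 85 → best response Right.
Mutual best responses: (Center, Center); (Right, Far-R); (Far-R, Right).

Pure-strategy Nash equilibria: (Center, Center); (Right, Far-R); (Far-R, Right)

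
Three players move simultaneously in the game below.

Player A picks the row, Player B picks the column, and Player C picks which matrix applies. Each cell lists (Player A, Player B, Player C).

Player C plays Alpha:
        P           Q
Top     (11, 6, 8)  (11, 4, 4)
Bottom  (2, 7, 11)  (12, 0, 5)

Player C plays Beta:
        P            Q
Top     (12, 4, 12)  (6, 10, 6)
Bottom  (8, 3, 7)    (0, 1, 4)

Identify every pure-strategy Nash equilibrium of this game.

(Top, P, Alpha): Player C can switch to Beta (8 → 12). Not NE.
(Top, P, Beta): Player B can switch to Q (4 → 10). Not NE.
(Top, Q, Alpha): Player A can switch to Bottom (11 → 12). Not NE.
(Top, Q, Beta): Player A gets 6, best alternative 0; Player B gets 10, best alternative 4; Player C gets 6, best alternative 4. No profitable deviation — NE.
(Bottom, P, Alpha): Player A can switch to Top (2 → 11). Not NE.
(Bottom, P, Beta): Player A can switch to Top (8 → 12). Not NE.
(Bottom, Q, Alpha): Player B can switch to P (0 → 7). Not NE.
(Bottom, Q, Beta): Player A can switch to Top (0 → 6). Not NE.

The unique pure-strategy Nash equilibrium is (Top, Q, Beta).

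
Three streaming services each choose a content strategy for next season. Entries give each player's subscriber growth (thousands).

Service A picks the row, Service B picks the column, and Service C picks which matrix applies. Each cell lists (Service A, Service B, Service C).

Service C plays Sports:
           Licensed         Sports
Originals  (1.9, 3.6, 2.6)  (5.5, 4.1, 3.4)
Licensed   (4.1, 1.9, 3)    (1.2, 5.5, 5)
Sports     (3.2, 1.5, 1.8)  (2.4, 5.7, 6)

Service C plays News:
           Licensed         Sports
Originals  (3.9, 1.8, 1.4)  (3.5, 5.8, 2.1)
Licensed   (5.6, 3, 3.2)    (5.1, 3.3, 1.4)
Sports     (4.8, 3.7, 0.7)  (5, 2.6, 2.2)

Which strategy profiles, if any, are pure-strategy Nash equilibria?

The unique pure-strategy Nash equilibrium is (Originals, Sports, Sports).

Service A against (Licensed, Sports): payoffs 1.9, 4.1, 3.2 → best response Licensed.
Service A against (Licensed, News): payoffs 3.9, 5.6, 4.8 → best response Licensed.
Service A against (Sports, Sports): payoffs 5.5, 1.2, 2.4 → best response Originals.
Service A against (Sports, News): payoffs 3.5, 5.1, 5 → best response Licensed.
Service B against (Originals, Sports): payoffs 3.6, 4.1 → best response Sports.
Service B against (Originals, News): payoffs 1.8, 5.8 → best response Sports.
Service B against (Licensed, Sports): payoffs 1.9, 5.5 → best response Sports.
Service B against (Licensed, News): payoffs 3, 3.3 → best response Sports.
Service B against (Sports, Sports): payoffs 1.5, 5.7 → best response Sports.
Service B against (Sports, News): payoffs 3.7, 2.6 → best response Licensed.
Service C against (Originals, Licensed): payoffs 2.6, 1.4 → best response Sports.
Service C against (Originals, Sports): payoffs 3.4, 2.1 → best response Sports.
Service C against (Licensed, Licensed): payoffs 3, 3.2 → best response News.
Service C against (Licensed, Sports): payoffs 5, 1.4 → best response Sports.
Service C against (Sports, Licensed): payoffs 1.8, 0.7 → best response Sports.
Service C against (Sports, Sports): payoffs 6, 2.2 → best response Sports.
Mutual best responses: (Originals, Sports, Sports).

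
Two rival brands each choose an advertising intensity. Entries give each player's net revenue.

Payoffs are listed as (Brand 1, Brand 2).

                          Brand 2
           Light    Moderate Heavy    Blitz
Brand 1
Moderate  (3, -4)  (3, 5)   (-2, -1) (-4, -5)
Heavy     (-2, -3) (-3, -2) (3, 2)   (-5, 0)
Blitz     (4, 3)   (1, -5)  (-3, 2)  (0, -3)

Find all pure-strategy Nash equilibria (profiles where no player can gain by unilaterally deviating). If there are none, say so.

(Moderate, Moderate); (Heavy, Heavy); (Blitz, Light)

Brand 1 against Light: payoffs 3, -2, 4 → best response Blitz.
Brand 1 against Moderate: payoffs 3, -3, 1 → best response Moderate.
Brand 1 against Heavy: payoffs -2, 3, -3 → best response Heavy.
Brand 1 against Blitz: payoffs -4, -5, 0 → best response Blitz.
Brand 2 against Moderate: payoffs -4, 5, -1, -5 → best response Moderate.
Brand 2 against Heavy: payoffs -3, -2, 2, 0 → best response Heavy.
Brand 2 against Blitz: payoffs 3, -5, 2, -3 → best response Light.
Mutual best responses: (Moderate, Moderate); (Heavy, Heavy); (Blitz, Light).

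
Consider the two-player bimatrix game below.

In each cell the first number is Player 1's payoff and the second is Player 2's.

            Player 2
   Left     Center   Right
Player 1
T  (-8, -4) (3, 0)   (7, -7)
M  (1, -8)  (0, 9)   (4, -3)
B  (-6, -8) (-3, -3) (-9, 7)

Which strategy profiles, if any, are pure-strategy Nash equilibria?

Pure NE: (T, Center)

For each strategy profile, look for a profitable unilateral deviation.
(T, Left): Player 1 can switch to M (-8 → 1). Not NE.
(T, Center): Player 1 gets 3, best alternative 0; Player 2 gets 0, best alternative -4. No profitable deviation — NE.
(T, Right): Player 2 can switch to Left (-7 → -4). Not NE.
(M, Left): Player 2 can switch to Center (-8 → 9). Not NE.
(M, Center): Player 1 can switch to T (0 → 3). Not NE.
(M, Right): Player 1 can switch to T (4 → 7). Not NE.
(B, Left): Player 1 can switch to M (-6 → 1). Not NE.
(B, Center): Player 1 can switch to T (-3 → 3). Not NE.
(B, Right): Player 1 can switch to T (-9 → 7). Not NE.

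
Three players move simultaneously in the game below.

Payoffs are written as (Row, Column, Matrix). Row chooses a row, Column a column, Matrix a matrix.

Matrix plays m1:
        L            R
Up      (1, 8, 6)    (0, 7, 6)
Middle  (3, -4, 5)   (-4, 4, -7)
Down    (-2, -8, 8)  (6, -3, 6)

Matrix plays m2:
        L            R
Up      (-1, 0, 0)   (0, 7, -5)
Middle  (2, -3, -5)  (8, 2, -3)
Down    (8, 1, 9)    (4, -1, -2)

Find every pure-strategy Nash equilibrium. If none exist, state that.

Row against (L, m1): payoffs 1, 3, -2 → best response Middle.
Row against (L, m2): payoffs -1, 2, 8 → best response Down.
Row against (R, m1): payoffs 0, -4, 6 → best response Down.
Row against (R, m2): payoffs 0, 8, 4 → best response Middle.
Column against (Up, m1): payoffs 8, 7 → best response L.
Column against (Up, m2): payoffs 0, 7 → best response R.
Column against (Middle, m1): payoffs -4, 4 → best response R.
Column against (Middle, m2): payoffs -3, 2 → best response R.
Column against (Down, m1): payoffs -8, -3 → best response R.
Column against (Down, m2): payoffs 1, -1 → best response L.
Matrix against (Up, L): payoffs 6, 0 → best response m1.
Matrix against (Up, R): payoffs 6, -5 → best response m1.
Matrix against (Middle, L): payoffs 5, -5 → best response m1.
Matrix against (Middle, R): payoffs -7, -3 → best response m2.
Matrix against (Down, L): payoffs 8, 9 → best response m2.
Matrix against (Down, R): payoffs 6, -2 → best response m1.
Mutual best responses: (Middle, R, m2); (Down, L, m2); (Down, R, m1).

The pure Nash equilibria are (Middle, R, m2), (Down, L, m2), (Down, R, m1).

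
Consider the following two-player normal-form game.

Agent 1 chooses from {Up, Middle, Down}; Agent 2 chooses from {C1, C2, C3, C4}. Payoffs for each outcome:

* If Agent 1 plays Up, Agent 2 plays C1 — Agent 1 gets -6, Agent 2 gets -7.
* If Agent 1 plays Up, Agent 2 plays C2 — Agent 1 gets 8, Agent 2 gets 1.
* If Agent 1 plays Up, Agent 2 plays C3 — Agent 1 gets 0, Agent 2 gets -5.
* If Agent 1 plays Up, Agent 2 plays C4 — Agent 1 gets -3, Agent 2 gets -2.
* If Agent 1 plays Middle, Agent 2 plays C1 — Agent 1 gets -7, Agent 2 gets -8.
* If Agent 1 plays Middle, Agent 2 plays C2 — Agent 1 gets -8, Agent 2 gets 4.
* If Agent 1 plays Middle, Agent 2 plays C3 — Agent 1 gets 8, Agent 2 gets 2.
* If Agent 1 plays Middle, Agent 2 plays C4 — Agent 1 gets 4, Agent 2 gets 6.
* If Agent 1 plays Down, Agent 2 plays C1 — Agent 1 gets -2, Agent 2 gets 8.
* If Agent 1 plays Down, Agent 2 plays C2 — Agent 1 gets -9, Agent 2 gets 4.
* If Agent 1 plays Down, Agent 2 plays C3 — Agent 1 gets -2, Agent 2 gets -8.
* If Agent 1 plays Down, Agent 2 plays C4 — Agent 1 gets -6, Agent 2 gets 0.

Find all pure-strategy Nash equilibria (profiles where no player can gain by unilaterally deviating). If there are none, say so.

(Up, C2) and (Middle, C4) and (Down, C1)

Agent 1 against C1: payoffs -6, -7, -2 → best response Down.
Agent 1 against C2: payoffs 8, -8, -9 → best response Up.
Agent 1 against C3: payoffs 0, 8, -2 → best response Middle.
Agent 1 against C4: payoffs -3, 4, -6 → best response Middle.
Agent 2 against Up: payoffs -7, 1, -5, -2 → best response C2.
Agent 2 against Middle: payoffs -8, 4, 2, 6 → best response C4.
Agent 2 against Down: payoffs 8, 4, -8, 0 → best response C1.
Mutual best responses: (Up, C2); (Middle, C4); (Down, C1).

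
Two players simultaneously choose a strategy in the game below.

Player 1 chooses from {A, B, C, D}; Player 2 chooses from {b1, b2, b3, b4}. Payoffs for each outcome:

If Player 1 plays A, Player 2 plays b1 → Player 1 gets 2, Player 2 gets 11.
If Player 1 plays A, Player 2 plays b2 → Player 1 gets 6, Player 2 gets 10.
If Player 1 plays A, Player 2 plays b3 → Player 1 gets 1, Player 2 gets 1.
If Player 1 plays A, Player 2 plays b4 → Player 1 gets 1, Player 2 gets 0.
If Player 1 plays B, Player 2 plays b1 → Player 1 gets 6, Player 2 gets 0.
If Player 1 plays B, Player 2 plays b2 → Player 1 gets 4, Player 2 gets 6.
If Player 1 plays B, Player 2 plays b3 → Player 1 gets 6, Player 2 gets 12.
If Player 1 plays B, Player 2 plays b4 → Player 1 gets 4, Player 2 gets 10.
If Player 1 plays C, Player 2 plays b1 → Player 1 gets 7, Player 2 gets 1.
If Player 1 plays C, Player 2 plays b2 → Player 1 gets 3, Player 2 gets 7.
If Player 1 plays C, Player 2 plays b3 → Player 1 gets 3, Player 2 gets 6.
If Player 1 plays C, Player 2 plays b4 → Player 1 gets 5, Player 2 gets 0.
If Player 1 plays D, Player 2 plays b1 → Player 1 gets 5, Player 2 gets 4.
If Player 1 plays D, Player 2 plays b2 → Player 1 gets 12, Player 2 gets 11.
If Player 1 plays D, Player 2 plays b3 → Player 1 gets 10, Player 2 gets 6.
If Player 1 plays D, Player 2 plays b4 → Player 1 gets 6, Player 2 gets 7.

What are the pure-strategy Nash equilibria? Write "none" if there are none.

For each strategy profile, look for a profitable unilateral deviation.
(A, b1): Player 1 can switch to B (2 → 6). Not NE.
(A, b2): Player 1 can switch to D (6 → 12). Not NE.
(A, b3): Player 1 can switch to B (1 → 6). Not NE.
(A, b4): Player 1 can switch to B (1 → 4). Not NE.
(B, b1): Player 1 can switch to C (6 → 7). Not NE.
(B, b2): Player 1 can switch to A (4 → 6). Not NE.
(B, b3): Player 1 can switch to D (6 → 10). Not NE.
(B, b4): Player 1 can switch to C (4 → 5). Not NE.
(C, b1): Player 2 can switch to b2 (1 → 7). Not NE.
(C, b2): Player 1 can switch to A (3 → 6). Not NE.
(C, b3): Player 1 can switch to B (3 → 6). Not NE.
(C, b4): Player 1 can switch to D (5 → 6). Not NE.
(D, b2): Player 1 gets 12, best alternative 6; Player 2 gets 11, best alternative 7. No profitable deviation — NE.
(The remaining 3 profiles each have a profitable deviation by the same check.)

The unique pure-strategy Nash equilibrium is (D, b2).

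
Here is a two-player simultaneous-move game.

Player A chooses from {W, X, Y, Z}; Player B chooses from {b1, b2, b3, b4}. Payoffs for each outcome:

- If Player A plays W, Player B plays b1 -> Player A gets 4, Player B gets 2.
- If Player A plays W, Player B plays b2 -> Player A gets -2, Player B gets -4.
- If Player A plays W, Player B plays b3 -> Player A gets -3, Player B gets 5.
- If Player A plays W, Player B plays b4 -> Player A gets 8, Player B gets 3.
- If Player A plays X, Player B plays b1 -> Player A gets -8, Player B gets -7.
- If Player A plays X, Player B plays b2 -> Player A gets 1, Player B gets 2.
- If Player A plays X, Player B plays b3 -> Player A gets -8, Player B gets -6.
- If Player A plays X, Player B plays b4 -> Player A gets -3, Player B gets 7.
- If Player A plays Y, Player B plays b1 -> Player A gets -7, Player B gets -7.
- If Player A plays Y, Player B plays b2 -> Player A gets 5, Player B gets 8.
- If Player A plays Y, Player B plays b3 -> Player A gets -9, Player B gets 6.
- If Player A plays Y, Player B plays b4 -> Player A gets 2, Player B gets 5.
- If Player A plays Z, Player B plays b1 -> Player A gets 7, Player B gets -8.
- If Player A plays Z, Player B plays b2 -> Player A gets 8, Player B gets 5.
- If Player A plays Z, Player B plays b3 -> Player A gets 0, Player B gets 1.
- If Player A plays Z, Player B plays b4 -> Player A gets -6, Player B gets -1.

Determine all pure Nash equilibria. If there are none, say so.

The unique pure-strategy Nash equilibrium is (Z, b2).

Mark each player's best response to every combination of opponents' strategies; a profile where every player is best-responding is a pure Nash equilibrium.
Player A against b1: payoffs 4, -8, -7, 7 → best response Z.
Player A against b2: payoffs -2, 1, 5, 8 → best response Z.
Player A against b3: payoffs -3, -8, -9, 0 → best response Z.
Player A against b4: payoffs 8, -3, 2, -6 → best response W.
Player B against W: payoffs 2, -4, 5, 3 → best response b3.
Player B against X: payoffs -7, 2, -6, 7 → best response b4.
Player B against Y: payoffs -7, 8, 6, 5 → best response b2.
Player B against Z: payoffs -8, 5, 1, -1 → best response b2.
Mutual best responses: (Z, b2).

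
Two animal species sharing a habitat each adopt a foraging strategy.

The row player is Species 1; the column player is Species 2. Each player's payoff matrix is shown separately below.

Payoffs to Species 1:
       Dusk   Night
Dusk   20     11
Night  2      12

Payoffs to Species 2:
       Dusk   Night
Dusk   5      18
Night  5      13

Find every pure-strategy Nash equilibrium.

Species 1 against Dusk: payoffs 20, 2 → best response Dusk.
Species 1 against Night: payoffs 11, 12 → best response Night.
Species 2 against Dusk: payoffs 5, 18 → best response Night.
Species 2 against Night: payoffs 5, 13 → best response Night.
Mutual best responses: (Night, Night).

The unique pure-strategy Nash equilibrium is (Night, Night).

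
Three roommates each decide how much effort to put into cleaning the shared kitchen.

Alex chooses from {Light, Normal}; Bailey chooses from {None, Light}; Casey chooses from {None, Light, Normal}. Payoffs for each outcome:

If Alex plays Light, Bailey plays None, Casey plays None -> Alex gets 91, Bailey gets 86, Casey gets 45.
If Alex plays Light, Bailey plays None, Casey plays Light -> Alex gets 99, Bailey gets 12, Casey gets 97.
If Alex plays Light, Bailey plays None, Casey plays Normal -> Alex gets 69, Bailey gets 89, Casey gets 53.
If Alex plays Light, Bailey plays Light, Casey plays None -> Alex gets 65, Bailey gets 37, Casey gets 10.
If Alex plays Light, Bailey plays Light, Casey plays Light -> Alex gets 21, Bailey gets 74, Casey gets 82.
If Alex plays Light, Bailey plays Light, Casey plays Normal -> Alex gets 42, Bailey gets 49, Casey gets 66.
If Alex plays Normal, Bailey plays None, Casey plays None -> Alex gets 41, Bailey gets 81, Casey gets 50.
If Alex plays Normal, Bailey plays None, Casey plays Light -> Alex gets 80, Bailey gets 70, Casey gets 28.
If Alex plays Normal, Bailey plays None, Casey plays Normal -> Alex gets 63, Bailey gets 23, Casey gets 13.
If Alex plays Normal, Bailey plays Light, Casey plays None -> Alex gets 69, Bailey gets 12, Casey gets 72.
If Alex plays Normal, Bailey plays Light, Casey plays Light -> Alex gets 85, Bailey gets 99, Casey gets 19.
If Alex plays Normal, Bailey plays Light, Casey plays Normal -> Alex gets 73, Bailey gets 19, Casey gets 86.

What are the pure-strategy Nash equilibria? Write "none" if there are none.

There is no pure-strategy Nash equilibrium.

Alex against (None, None): payoffs 91, 41 → best response Light.
Alex against (None, Light): payoffs 99, 80 → best response Light.
Alex against (None, Normal): payoffs 69, 63 → best response Light.
Alex against (Light, None): payoffs 65, 69 → best response Normal.
Alex against (Light, Light): payoffs 21, 85 → best response Normal.
Alex against (Light, Normal): payoffs 42, 73 → best response Normal.
Bailey against (Light, None): payoffs 86, 37 → best response None.
Bailey against (Light, Light): payoffs 12, 74 → best response Light.
Bailey against (Light, Normal): payoffs 89, 49 → best response None.
Bailey against (Normal, None): payoffs 81, 12 → best response None.
Bailey against (Normal, Light): payoffs 70, 99 → best response Light.
Bailey against (Normal, Normal): payoffs 23, 19 → best response None.
Casey against (Light, None): payoffs 45, 97, 53 → best response Light.
Casey against (Light, Light): payoffs 10, 82, 66 → best response Light.
Casey against (Normal, None): payoffs 50, 28, 13 → best response None.
Casey against (Normal, Light): payoffs 72, 19, 86 → best response Normal.
No profile is a mutual best response for all players.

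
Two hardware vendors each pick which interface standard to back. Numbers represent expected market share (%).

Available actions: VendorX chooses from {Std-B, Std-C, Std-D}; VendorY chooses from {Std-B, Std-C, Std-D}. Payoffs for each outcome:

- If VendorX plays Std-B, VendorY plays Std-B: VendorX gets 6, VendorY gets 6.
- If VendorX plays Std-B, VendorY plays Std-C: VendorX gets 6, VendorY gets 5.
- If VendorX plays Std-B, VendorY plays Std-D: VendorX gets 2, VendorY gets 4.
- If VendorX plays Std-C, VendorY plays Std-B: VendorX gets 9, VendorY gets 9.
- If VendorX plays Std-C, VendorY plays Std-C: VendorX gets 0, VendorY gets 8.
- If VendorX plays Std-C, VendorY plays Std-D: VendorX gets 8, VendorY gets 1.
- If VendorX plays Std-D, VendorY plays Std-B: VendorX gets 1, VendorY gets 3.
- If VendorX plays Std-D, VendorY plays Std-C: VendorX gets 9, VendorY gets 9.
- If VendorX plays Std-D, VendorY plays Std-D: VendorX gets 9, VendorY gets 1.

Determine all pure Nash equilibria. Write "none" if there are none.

(Std-C, Std-B) and (Std-D, Std-C)

VendorX against Std-B: payoffs 6, 9, 1 → best response Std-C.
VendorX against Std-C: payoffs 6, 0, 9 → best response Std-D.
VendorX against Std-D: payoffs 2, 8, 9 → best response Std-D.
VendorY against Std-B: payoffs 6, 5, 4 → best response Std-B.
VendorY against Std-C: payoffs 9, 8, 1 → best response Std-B.
VendorY against Std-D: payoffs 3, 9, 1 → best response Std-C.
Mutual best responses: (Std-C, Std-B); (Std-D, Std-C).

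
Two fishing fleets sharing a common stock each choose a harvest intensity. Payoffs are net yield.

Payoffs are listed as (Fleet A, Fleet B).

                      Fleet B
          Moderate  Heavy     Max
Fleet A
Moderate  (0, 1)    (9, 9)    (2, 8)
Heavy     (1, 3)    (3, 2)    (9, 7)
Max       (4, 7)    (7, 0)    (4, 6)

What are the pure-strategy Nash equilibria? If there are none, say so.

Fleet A against Moderate: payoffs 0, 1, 4 → best response Max.
Fleet A against Heavy: payoffs 9, 3, 7 → best response Moderate.
Fleet A against Max: payoffs 2, 9, 4 → best response Heavy.
Fleet B against Moderate: payoffs 1, 9, 8 → best response Heavy.
Fleet B against Heavy: payoffs 3, 2, 7 → best response Max.
Fleet B against Max: payoffs 7, 0, 6 → best response Moderate.
Mutual best responses: (Moderate, Heavy); (Heavy, Max); (Max, Moderate).

Pure-strategy Nash equilibria: (Moderate, Heavy), (Heavy, Max), (Max, Moderate)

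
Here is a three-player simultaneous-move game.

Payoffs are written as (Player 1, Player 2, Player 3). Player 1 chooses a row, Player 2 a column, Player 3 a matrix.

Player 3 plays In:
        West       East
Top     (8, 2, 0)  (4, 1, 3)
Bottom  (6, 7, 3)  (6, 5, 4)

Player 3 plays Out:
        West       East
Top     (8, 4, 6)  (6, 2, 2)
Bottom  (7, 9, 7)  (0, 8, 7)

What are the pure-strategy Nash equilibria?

Pure NE: (Top, West, Out)

(Top, West, In): Player 3 can switch to Out (0 → 6). Not NE.
(Top, West, Out): Player 1 gets 8, best alternative 7; Player 2 gets 4, best alternative 2; Player 3 gets 6, best alternative 0. No profitable deviation — NE.
(Top, East, In): Player 1 can switch to Bottom (4 → 6). Not NE.
(Top, East, Out): Player 2 can switch to West (2 → 4). Not NE.
(Bottom, West, In): Player 1 can switch to Top (6 → 8). Not NE.
(Bottom, West, Out): Player 1 can switch to Top (7 → 8). Not NE.
(Bottom, East, In): Player 2 can switch to West (5 → 7). Not NE.
(Bottom, East, Out): Player 1 can switch to Top (0 → 6). Not NE.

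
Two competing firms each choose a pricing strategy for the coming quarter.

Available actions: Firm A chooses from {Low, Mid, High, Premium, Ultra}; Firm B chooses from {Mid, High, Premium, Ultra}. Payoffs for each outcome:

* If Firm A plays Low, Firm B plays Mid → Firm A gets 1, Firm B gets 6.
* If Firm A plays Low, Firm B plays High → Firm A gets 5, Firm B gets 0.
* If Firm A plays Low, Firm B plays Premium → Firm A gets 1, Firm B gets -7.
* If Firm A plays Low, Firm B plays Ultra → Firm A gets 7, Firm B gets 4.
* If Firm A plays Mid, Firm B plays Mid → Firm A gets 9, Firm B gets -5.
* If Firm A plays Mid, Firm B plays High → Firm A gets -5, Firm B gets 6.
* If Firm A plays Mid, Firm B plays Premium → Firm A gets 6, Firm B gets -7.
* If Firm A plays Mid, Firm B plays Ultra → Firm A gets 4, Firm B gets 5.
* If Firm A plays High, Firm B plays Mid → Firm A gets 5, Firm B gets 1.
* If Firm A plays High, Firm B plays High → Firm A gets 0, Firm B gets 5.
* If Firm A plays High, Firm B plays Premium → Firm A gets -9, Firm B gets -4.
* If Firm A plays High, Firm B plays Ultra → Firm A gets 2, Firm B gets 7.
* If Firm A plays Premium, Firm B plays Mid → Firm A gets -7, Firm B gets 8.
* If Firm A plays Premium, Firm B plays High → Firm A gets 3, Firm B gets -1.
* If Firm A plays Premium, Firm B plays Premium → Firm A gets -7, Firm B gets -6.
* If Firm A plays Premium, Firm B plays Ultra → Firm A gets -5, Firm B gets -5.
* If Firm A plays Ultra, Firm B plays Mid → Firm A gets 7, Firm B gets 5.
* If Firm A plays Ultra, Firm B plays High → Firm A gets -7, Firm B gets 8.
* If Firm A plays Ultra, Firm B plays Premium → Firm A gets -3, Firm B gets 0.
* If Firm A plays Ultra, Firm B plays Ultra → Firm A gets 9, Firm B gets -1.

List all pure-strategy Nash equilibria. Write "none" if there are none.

Firm A against Mid: payoffs 1, 9, 5, -7, 7 → best response Mid.
Firm A against High: payoffs 5, -5, 0, 3, -7 → best response Low.
Firm A against Premium: payoffs 1, 6, -9, -7, -3 → best response Mid.
Firm A against Ultra: payoffs 7, 4, 2, -5, 9 → best response Ultra.
Firm B against Low: payoffs 6, 0, -7, 4 → best response Mid.
Firm B against Mid: payoffs -5, 6, -7, 5 → best response High.
Firm B against High: payoffs 1, 5, -4, 7 → best response Ultra.
Firm B against Premium: payoffs 8, -1, -6, -5 → best response Mid.
Firm B against Ultra: payoffs 5, 8, 0, -1 → best response High.
No profile is a mutual best response for all players.

There is no pure-strategy Nash equilibrium.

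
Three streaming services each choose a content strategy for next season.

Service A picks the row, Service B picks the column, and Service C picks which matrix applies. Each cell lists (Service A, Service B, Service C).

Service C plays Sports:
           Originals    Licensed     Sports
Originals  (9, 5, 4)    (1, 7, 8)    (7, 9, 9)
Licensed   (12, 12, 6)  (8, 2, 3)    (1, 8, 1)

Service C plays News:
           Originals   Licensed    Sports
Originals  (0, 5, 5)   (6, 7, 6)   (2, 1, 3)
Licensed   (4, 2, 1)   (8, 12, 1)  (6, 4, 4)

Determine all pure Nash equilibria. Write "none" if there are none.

The pure Nash equilibria are (Originals, Sports, Sports), (Licensed, Originals, Sports).

Mark each player's best response to every combination of opponents' strategies; a profile where every player is best-responding is a pure Nash equilibrium.
Service A against (Originals, Sports): payoffs 9, 12 → best response Licensed.
Service A against (Originals, News): payoffs 0, 4 → best response Licensed.
Service A against (Licensed, Sports): payoffs 1, 8 → best response Licensed.
Service A against (Licensed, News): payoffs 6, 8 → best response Licensed.
Service A against (Sports, Sports): payoffs 7, 1 → best response Originals.
Service A against (Sports, News): payoffs 2, 6 → best response Licensed.
Service B against (Originals, Sports): payoffs 5, 7, 9 → best response Sports.
Service B against (Originals, News): payoffs 5, 7, 1 → best response Licensed.
Service B against (Licensed, Sports): payoffs 12, 2, 8 → best response Originals.
Service B against (Licensed, News): payoffs 2, 12, 4 → best response Licensed.
Service C against (Originals, Originals): payoffs 4, 5 → best response News.
Service C against (Originals, Licensed): payoffs 8, 6 → best response Sports.
Service C against (Originals, Sports): payoffs 9, 3 → best response Sports.
Service C against (Licensed, Originals): payoffs 6, 1 → best response Sports.
Service C against (Licensed, Licensed): payoffs 3, 1 → best response Sports.
Service C against (Licensed, Sports): payoffs 1, 4 → best response News.
Mutual best responses: (Originals, Sports, Sports); (Licensed, Originals, Sports).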